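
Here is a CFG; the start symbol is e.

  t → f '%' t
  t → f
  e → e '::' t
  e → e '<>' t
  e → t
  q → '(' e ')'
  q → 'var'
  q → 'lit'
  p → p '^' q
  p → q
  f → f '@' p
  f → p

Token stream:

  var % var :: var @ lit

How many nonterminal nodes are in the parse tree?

17

[e [e [t [f [p [q var]]] % [t [f [p [q var]]]]]] :: [t [f [f [p [q var]]] @ [p [q lit]]]]]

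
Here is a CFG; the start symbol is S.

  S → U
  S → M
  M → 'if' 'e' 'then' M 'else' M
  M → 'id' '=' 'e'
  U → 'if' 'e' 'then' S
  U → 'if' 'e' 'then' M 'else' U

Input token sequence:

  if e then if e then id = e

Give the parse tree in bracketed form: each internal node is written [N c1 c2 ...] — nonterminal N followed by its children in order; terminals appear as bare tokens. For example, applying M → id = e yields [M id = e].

S
U
if e then S
if e then U
if e then if e then S
if e then if e then M
if e then if e then id = e

[S [U if e then [S [U if e then [S [M id = e]]]]]]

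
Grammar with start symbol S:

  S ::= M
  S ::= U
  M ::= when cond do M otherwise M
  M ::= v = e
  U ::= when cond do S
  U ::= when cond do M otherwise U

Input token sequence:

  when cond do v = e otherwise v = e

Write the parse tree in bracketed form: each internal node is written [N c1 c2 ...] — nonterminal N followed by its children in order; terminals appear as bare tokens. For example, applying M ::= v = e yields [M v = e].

S
M
when cond do M otherwise M
when cond do v = e otherwise M
when cond do v = e otherwise v = e

[S [M when cond do [M v = e] otherwise [M v = e]]]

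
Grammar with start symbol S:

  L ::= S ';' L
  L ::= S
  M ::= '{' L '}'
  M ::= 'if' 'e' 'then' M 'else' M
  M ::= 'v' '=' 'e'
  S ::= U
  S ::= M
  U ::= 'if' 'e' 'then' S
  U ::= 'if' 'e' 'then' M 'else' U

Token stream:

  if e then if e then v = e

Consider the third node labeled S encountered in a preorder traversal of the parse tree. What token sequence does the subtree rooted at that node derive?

[S [U if e then [S [U if e then [S [M v = e]]]]]]

v = e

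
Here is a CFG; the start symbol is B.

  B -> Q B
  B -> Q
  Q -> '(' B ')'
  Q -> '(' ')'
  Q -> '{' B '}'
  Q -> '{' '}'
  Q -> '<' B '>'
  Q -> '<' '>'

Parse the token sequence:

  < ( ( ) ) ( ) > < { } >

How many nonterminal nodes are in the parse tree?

[B [Q < [B [Q ( [B [Q ( )]] )] [B [Q ( )]]] >] [B [Q < [B [Q { }]] >]]]

12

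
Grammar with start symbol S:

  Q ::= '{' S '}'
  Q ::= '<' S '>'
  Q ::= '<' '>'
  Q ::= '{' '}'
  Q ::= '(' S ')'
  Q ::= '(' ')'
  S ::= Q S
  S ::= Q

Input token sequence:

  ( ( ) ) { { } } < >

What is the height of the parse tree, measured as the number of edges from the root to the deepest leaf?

[S [Q ( [S [Q ( )]] )] [S [Q { [S [Q { }]] }] [S [Q < >]]]]

5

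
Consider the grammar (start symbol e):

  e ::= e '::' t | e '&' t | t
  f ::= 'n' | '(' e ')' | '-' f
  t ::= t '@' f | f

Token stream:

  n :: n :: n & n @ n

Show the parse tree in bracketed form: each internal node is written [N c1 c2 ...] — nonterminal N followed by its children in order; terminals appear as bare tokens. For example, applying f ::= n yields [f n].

e
e & t
e :: t & t
e :: t :: t & t
t :: t :: t & t
f :: t :: t & t
n :: t :: t & t
n :: f :: t & t
n :: n :: t & t
n :: n :: f & t
n :: n :: n & t
n :: n :: n & t @ f
n :: n :: n & f @ f
n :: n :: n & n @ f
n :: n :: n & n @ n

[e [e [e [e [t [f n]]] :: [t [f n]]] :: [t [f n]]] & [t [t [f n]] @ [f n]]]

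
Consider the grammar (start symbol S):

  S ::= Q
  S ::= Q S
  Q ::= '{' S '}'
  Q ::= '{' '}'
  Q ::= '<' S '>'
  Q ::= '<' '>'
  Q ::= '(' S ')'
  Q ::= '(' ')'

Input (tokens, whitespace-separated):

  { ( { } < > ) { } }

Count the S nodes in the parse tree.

5

[S [Q { [S [Q ( [S [Q { }] [S [Q < >]]] )] [S [Q { }]]] }]]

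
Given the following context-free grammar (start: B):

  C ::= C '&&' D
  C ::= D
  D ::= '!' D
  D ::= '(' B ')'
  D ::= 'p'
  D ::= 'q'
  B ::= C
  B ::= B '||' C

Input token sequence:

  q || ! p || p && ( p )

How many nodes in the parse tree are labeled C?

5

[B [B [B [C [D q]]] || [C [D ! [D p]]]] || [C [C [D p]] && [D ( [B [C [D p]]] )]]]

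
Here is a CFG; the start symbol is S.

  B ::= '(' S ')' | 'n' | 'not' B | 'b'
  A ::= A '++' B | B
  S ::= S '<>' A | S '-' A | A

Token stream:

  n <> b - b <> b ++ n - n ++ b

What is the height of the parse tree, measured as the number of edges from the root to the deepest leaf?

7

[S [S [S [S [S [A [B n]]] <> [A [B b]]] - [A [B b]]] <> [A [A [B b]] ++ [B n]]] - [A [A [B n]] ++ [B b]]]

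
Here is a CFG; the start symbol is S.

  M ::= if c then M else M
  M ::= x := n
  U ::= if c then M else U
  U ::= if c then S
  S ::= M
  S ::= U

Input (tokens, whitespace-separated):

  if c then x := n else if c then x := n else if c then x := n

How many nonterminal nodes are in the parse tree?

[S [U if c then [M x := n] else [U if c then [M x := n] else [U if c then [S [M x := n]]]]]]

8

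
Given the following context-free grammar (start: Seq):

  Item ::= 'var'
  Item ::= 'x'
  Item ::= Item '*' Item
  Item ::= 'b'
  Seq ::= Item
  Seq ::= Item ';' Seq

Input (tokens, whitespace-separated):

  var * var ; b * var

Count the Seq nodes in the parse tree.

2

[Seq [Item [Item var] * [Item var]] ; [Seq [Item [Item b] * [Item var]]]]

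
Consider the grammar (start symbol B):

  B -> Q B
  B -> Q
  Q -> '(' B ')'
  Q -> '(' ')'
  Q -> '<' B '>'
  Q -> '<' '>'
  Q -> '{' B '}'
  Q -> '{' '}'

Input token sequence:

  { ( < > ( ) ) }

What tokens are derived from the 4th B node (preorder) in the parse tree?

( )

[B [Q { [B [Q ( [B [Q < >] [B [Q ( )]]] )]] }]]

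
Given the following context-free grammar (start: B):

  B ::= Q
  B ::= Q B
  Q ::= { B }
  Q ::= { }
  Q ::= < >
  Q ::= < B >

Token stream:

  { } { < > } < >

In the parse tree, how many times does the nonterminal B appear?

4

[B [Q { }] [B [Q { [B [Q < >]] }] [B [Q < >]]]]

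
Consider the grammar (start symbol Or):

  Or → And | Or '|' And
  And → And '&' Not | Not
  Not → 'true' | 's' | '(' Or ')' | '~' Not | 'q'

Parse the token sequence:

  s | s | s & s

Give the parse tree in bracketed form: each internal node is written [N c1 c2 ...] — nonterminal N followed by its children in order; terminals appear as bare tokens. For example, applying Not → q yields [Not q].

[Or [Or [Or [And [Not s]]] | [And [Not s]]] | [And [And [Not s]] & [Not s]]]

Or
Or | And
Or | And | And
And | And | And
Not | And | And
s | And | And
s | Not | And
s | s | And
s | s | And & Not
s | s | Not & Not
s | s | s & Not
s | s | s & s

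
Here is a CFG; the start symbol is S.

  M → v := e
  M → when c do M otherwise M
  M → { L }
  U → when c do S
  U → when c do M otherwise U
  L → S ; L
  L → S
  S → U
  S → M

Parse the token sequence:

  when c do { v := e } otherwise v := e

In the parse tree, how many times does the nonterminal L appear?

[S [M when c do [M { [L [S [M v := e]]] }] otherwise [M v := e]]]

1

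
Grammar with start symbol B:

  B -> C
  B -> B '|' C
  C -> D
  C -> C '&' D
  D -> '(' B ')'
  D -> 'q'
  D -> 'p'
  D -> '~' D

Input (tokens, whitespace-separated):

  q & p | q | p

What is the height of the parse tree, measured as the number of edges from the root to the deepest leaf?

[B [B [B [C [C [D q]] & [D p]]] | [C [D q]]] | [C [D p]]]

6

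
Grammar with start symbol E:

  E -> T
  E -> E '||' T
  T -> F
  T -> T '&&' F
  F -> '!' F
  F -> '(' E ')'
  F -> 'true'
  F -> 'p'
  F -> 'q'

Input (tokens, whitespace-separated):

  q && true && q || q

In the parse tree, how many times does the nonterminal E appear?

[E [E [T [T [T [F q]] && [F true]] && [F q]]] || [T [F q]]]

2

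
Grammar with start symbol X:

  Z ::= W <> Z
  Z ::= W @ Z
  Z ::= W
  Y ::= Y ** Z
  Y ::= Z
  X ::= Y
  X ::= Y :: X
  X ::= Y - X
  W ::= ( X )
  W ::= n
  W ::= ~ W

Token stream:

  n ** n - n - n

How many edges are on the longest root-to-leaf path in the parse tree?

6

[X [Y [Y [Z [W n]]] ** [Z [W n]]] - [X [Y [Z [W n]]] - [X [Y [Z [W n]]]]]]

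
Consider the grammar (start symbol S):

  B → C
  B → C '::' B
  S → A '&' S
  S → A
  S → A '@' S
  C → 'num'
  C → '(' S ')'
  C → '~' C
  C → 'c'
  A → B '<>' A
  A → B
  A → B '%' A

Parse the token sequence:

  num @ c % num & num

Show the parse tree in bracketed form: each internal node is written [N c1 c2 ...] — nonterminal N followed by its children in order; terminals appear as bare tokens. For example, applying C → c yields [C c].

S
A @ S
B @ S
C @ S
num @ S
num @ A & S
num @ B % A & S
num @ C % A & S
num @ c % A & S
num @ c % B & S
num @ c % C & S
num @ c % num & S
num @ c % num & A
num @ c % num & B
num @ c % num & C
num @ c % num & num

[S [A [B [C num]]] @ [S [A [B [C c]] % [A [B [C num]]]] & [S [A [B [C num]]]]]]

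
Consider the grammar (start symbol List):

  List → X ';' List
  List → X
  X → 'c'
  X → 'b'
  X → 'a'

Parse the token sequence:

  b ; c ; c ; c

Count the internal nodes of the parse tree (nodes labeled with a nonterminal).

8

[List [X b] ; [List [X c] ; [List [X c] ; [List [X c]]]]]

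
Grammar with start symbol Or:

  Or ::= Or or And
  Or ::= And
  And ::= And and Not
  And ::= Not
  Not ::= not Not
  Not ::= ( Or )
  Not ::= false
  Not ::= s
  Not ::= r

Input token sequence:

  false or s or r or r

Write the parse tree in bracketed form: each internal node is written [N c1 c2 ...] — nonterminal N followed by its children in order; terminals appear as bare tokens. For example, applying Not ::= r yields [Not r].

[Or [Or [Or [Or [And [Not false]]] or [And [Not s]]] or [And [Not r]]] or [And [Not r]]]

Or
Or or And
Or or And or And
Or or And or And or And
And or And or And or And
Not or And or And or And
false or And or And or And
false or Not or And or And
false or s or And or And
false or s or Not or And
false or s or r or And
false or s or r or Not
false or s or r or r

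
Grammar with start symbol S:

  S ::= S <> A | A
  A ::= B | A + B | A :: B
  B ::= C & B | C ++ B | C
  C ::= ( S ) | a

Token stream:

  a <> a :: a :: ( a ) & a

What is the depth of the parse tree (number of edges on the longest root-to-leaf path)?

8

[S [S [A [B [C a]]]] <> [A [A [A [B [C a]]] :: [B [C a]]] :: [B [C ( [S [A [B [C a]]]] )] & [B [C a]]]]]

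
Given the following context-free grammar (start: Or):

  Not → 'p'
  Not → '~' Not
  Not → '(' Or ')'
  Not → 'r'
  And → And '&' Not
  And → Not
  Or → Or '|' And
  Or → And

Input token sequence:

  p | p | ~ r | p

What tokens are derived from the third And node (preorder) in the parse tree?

[Or [Or [Or [Or [And [Not p]]] | [And [Not p]]] | [And [Not ~ [Not r]]]] | [And [Not p]]]

~ r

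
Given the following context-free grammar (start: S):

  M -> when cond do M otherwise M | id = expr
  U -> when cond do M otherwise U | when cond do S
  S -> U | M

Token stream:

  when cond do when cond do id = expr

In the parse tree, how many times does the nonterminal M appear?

[S [U when cond do [S [U when cond do [S [M id = expr]]]]]]

1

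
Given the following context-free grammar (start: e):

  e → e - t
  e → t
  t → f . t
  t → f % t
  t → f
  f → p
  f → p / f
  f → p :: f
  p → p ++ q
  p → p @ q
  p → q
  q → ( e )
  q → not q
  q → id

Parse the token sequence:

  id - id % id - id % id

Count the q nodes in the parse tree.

5

[e [e [e [t [f [p [q id]]]]] - [t [f [p [q id]]] % [t [f [p [q id]]]]]] - [t [f [p [q id]]] % [t [f [p [q id]]]]]]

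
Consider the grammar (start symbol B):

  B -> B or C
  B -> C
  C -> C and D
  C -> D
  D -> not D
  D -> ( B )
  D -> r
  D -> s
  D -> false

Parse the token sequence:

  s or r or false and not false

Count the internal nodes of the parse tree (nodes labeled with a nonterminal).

12

[B [B [B [C [D s]]] or [C [D r]]] or [C [C [D false]] and [D not [D false]]]]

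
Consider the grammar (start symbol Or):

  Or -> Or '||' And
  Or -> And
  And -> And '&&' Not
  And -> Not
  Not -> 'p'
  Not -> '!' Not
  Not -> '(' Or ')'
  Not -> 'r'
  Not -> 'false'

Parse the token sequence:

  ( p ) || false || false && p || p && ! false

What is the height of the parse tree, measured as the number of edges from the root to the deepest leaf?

[Or [Or [Or [Or [And [Not ( [Or [And [Not p]]] )]]] || [And [Not false]]] || [And [And [Not false]] && [Not p]]] || [And [And [Not p]] && [Not ! [Not false]]]]

9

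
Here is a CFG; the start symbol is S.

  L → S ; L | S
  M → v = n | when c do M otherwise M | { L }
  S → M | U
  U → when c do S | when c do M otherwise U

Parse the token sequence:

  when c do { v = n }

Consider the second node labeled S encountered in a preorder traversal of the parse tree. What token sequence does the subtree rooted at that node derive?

{ v = n }

[S [U when c do [S [M { [L [S [M v = n]]] }]]]]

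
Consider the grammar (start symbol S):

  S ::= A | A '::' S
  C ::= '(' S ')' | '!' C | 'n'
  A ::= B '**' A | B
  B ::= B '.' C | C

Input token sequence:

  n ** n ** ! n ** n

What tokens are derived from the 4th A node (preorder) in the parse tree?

n

[S [A [B [C n]] ** [A [B [C n]] ** [A [B [C ! [C n]]] ** [A [B [C n]]]]]]]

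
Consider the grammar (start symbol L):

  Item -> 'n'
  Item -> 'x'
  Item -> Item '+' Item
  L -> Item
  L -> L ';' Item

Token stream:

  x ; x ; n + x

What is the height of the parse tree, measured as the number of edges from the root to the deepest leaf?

[L [L [L [Item x]] ; [Item x]] ; [Item [Item n] + [Item x]]]

4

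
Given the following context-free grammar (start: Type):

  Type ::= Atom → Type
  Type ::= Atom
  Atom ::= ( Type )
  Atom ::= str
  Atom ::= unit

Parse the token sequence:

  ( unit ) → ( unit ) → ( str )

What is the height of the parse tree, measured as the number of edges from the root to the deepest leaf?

6

[Type [Atom ( [Type [Atom unit]] )] → [Type [Atom ( [Type [Atom unit]] )] → [Type [Atom ( [Type [Atom str]] )]]]]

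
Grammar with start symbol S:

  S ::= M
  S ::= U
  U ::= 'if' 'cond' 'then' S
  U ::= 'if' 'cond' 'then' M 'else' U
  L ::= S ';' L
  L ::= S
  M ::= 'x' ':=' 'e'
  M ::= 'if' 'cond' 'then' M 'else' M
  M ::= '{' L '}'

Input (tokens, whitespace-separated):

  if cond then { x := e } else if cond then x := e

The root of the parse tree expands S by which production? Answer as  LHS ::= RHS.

S ::= U

[S [U if cond then [M { [L [S [M x := e]]] }] else [U if cond then [S [M x := e]]]]]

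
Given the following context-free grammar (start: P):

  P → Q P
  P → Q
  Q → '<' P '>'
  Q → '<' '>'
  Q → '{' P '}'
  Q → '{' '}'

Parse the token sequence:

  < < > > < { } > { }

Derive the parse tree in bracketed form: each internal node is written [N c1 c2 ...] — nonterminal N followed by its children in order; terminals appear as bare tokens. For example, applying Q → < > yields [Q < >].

P
Q P
< P > P
< Q > P
< < > > P
< < > > Q P
< < > > < P > P
< < > > < Q > P
< < > > < { } > P
< < > > < { } > Q
< < > > < { } > { }

[P [Q < [P [Q < >]] >] [P [Q < [P [Q { }]] >] [P [Q { }]]]]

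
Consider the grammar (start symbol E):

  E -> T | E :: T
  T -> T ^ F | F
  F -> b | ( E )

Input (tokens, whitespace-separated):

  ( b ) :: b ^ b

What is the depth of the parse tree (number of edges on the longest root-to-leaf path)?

7

[E [E [T [F ( [E [T [F b]]] )]]] :: [T [T [F b]] ^ [F b]]]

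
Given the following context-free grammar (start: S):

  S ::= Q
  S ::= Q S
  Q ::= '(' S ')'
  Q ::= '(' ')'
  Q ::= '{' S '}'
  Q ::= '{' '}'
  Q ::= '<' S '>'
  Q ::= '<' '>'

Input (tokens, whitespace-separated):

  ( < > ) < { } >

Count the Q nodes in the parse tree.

4

[S [Q ( [S [Q < >]] )] [S [Q < [S [Q { }]] >]]]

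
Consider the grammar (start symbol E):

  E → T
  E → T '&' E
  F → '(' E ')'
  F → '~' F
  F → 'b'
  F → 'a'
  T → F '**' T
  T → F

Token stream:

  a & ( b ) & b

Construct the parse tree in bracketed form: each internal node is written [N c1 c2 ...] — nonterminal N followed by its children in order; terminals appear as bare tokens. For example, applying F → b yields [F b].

[E [T [F a]] & [E [T [F ( [E [T [F b]]] )]] & [E [T [F b]]]]]

E
T & E
F & E
a & E
a & T & E
a & F & E
a & ( E ) & E
a & ( T ) & E
a & ( F ) & E
a & ( b ) & E
a & ( b ) & T
a & ( b ) & F
a & ( b ) & b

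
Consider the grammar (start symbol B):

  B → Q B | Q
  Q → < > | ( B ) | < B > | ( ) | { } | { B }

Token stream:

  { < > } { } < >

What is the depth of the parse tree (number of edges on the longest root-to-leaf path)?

[B [Q { [B [Q < >]] }] [B [Q { }] [B [Q < >]]]]

4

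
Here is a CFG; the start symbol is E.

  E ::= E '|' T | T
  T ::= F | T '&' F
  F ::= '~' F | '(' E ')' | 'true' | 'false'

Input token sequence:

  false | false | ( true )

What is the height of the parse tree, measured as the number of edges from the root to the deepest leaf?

6

[E [E [E [T [F false]]] | [T [F false]]] | [T [F ( [E [T [F true]]] )]]]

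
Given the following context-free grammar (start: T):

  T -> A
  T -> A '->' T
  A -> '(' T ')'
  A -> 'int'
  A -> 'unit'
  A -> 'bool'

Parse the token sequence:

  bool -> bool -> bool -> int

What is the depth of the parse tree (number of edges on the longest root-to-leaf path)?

[T [A bool] -> [T [A bool] -> [T [A bool] -> [T [A int]]]]]

5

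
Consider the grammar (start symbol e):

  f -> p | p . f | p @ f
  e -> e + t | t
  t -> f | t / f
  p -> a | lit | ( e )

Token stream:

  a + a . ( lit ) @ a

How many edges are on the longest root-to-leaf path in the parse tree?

9

[e [e [t [f [p a]]]] + [t [f [p a] . [f [p ( [e [t [f [p lit]]]] )] @ [f [p a]]]]]]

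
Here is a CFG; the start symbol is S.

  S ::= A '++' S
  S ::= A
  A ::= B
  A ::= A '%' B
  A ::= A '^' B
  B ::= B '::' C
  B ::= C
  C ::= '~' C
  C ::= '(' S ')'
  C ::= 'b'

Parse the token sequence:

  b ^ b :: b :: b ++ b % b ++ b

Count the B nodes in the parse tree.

[S [A [A [B [C b]]] ^ [B [B [B [C b]] :: [C b]] :: [C b]]] ++ [S [A [A [B [C b]]] % [B [C b]]] ++ [S [A [B [C b]]]]]]

7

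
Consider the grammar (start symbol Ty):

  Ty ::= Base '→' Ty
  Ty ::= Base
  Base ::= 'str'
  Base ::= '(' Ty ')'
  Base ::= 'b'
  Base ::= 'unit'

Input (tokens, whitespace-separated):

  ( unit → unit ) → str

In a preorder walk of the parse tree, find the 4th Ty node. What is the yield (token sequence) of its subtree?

[Ty [Base ( [Ty [Base unit] → [Ty [Base unit]]] )] → [Ty [Base str]]]

str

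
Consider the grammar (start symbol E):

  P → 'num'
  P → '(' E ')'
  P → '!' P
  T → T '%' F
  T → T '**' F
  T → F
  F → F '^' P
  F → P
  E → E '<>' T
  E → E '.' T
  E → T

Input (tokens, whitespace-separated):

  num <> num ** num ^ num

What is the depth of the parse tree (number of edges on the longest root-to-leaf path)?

[E [E [T [F [P num]]]] <> [T [T [F [P num]]] ** [F [F [P num]] ^ [P num]]]]

5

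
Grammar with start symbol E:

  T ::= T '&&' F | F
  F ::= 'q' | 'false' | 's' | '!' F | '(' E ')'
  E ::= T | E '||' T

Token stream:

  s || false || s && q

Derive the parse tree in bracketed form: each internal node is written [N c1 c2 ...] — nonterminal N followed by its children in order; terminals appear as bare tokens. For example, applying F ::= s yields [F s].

E
E || T
E || T || T
T || T || T
F || T || T
s || T || T
s || F || T
s || false || T
s || false || T && F
s || false || F && F
s || false || s && F
s || false || s && q

[E [E [E [T [F s]]] || [T [F false]]] || [T [T [F s]] && [F q]]]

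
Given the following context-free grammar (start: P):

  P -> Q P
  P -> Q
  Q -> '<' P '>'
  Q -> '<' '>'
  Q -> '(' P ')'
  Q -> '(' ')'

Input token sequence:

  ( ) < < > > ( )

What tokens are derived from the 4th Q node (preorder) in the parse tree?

( )

[P [Q ( )] [P [Q < [P [Q < >]] >] [P [Q ( )]]]]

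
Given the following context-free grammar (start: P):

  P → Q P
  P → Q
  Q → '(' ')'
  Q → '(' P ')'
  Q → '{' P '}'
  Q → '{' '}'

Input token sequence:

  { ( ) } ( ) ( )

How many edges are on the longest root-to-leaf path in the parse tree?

[P [Q { [P [Q ( )]] }] [P [Q ( )] [P [Q ( )]]]]

4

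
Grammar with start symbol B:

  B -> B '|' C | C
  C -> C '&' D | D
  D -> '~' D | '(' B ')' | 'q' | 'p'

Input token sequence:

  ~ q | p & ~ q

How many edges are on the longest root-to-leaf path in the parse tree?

[B [B [C [D ~ [D q]]]] | [C [C [D p]] & [D ~ [D q]]]]

5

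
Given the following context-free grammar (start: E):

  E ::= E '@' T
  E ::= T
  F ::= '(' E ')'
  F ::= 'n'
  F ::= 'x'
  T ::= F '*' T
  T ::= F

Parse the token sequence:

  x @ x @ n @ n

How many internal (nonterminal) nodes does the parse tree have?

[E [E [E [E [T [F x]]] @ [T [F x]]] @ [T [F n]]] @ [T [F n]]]

12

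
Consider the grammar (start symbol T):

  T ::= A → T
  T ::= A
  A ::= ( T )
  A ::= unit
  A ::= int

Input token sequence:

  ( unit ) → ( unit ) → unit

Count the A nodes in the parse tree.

[T [A ( [T [A unit]] )] → [T [A ( [T [A unit]] )] → [T [A unit]]]]

5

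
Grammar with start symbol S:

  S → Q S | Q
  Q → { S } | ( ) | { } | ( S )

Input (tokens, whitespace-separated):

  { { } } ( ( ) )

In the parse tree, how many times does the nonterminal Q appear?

4

[S [Q { [S [Q { }]] }] [S [Q ( [S [Q ( )]] )]]]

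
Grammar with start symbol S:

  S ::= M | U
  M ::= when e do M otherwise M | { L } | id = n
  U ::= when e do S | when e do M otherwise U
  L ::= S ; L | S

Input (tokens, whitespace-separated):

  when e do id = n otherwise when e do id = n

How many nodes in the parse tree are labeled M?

2

[S [U when e do [M id = n] otherwise [U when e do [S [M id = n]]]]]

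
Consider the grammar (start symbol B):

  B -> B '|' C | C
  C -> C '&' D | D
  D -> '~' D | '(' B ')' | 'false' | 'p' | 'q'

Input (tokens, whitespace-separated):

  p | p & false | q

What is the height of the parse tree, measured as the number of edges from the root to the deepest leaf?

[B [B [B [C [D p]]] | [C [C [D p]] & [D false]]] | [C [D q]]]

5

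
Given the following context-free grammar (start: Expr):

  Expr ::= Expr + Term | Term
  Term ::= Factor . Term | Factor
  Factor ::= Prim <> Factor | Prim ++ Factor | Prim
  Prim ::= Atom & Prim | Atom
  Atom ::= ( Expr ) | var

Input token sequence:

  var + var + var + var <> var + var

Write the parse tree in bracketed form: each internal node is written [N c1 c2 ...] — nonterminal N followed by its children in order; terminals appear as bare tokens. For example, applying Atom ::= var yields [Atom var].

[Expr [Expr [Expr [Expr [Expr [Term [Factor [Prim [Atom var]]]]] + [Term [Factor [Prim [Atom var]]]]] + [Term [Factor [Prim [Atom var]]]]] + [Term [Factor [Prim [Atom var]] <> [Factor [Prim [Atom var]]]]]] + [Term [Factor [Prim [Atom var]]]]]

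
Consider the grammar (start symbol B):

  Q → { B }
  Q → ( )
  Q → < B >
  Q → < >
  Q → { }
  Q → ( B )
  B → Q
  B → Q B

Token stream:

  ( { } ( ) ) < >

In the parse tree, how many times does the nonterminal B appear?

4

[B [Q ( [B [Q { }] [B [Q ( )]]] )] [B [Q < >]]]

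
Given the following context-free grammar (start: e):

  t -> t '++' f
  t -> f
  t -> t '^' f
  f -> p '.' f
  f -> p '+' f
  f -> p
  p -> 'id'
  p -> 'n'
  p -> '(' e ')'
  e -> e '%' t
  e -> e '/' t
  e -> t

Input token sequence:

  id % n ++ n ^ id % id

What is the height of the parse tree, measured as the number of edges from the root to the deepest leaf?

[e [e [e [t [f [p id]]]] % [t [t [t [f [p n]]] ++ [f [p n]]] ^ [f [p id]]]] % [t [f [p id]]]]

7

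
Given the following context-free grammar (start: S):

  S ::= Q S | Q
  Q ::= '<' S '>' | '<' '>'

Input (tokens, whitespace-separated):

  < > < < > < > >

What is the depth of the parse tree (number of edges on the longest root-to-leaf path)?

[S [Q < >] [S [Q < [S [Q < >] [S [Q < >]]] >]]]

6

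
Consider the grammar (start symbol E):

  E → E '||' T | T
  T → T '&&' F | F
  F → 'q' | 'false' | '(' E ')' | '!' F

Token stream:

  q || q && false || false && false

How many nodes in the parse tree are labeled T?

[E [E [E [T [F q]]] || [T [T [F q]] && [F false]]] || [T [T [F false]] && [F false]]]

5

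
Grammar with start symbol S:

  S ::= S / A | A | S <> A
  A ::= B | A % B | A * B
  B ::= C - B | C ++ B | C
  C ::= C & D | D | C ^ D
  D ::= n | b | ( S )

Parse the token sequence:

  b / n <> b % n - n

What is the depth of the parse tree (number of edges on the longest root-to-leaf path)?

[S [S [S [A [B [C [D b]]]]] / [A [B [C [D n]]]]] <> [A [A [B [C [D b]]]] % [B [C [D n]] - [B [C [D n]]]]]]

7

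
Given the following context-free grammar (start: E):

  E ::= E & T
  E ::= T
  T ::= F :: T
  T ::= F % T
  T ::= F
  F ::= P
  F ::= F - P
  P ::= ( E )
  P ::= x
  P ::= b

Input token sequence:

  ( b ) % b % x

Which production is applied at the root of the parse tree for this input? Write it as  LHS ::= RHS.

[E [T [F [P ( [E [T [F [P b]]]] )]] % [T [F [P b]] % [T [F [P x]]]]]]

E ::= T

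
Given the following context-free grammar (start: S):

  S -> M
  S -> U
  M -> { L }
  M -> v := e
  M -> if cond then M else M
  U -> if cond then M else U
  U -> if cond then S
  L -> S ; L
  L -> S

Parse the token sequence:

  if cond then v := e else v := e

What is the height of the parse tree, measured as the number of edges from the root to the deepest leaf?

[S [M if cond then [M v := e] else [M v := e]]]

3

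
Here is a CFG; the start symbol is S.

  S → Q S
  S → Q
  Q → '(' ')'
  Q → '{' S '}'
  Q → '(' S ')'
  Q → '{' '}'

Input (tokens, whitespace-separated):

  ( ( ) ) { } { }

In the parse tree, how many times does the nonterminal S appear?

[S [Q ( [S [Q ( )]] )] [S [Q { }] [S [Q { }]]]]

4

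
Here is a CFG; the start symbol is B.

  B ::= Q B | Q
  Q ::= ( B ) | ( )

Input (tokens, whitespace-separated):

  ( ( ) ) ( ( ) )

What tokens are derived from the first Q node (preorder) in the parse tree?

[B [Q ( [B [Q ( )]] )] [B [Q ( [B [Q ( )]] )]]]

( ( ) )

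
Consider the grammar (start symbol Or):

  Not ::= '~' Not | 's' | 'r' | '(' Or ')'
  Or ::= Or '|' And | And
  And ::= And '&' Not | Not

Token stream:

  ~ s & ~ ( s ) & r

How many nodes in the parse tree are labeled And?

[Or [And [And [And [Not ~ [Not s]]] & [Not ~ [Not ( [Or [And [Not s]]] )]]] & [Not r]]]

4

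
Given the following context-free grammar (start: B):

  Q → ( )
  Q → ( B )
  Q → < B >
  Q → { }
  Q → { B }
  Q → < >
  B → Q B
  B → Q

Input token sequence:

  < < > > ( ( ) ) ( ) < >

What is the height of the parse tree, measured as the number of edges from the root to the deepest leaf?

[B [Q < [B [Q < >]] >] [B [Q ( [B [Q ( )]] )] [B [Q ( )] [B [Q < >]]]]]

5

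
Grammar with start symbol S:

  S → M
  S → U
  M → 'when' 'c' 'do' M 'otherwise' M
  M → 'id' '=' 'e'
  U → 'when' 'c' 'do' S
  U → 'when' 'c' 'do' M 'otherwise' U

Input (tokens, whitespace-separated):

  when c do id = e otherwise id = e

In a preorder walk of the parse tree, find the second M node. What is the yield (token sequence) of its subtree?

[S [M when c do [M id = e] otherwise [M id = e]]]

id = e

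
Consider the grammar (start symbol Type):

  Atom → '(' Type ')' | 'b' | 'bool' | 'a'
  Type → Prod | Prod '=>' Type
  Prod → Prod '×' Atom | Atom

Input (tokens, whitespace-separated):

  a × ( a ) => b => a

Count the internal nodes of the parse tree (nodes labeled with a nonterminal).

14

[Type [Prod [Prod [Atom a]] × [Atom ( [Type [Prod [Atom a]]] )]] => [Type [Prod [Atom b]] => [Type [Prod [Atom a]]]]]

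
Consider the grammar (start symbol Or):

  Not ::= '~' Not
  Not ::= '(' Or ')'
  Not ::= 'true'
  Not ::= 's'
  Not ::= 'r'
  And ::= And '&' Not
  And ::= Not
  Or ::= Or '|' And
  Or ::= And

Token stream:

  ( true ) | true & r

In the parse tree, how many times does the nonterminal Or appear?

[Or [Or [And [Not ( [Or [And [Not true]]] )]]] | [And [And [Not true]] & [Not r]]]

3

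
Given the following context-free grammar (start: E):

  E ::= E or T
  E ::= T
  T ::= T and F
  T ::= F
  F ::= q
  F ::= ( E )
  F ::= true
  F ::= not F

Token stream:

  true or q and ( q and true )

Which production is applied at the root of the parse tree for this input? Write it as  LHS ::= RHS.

E ::= E or T

[E [E [T [F true]]] or [T [T [F q]] and [F ( [E [T [T [F q]] and [F true]]] )]]]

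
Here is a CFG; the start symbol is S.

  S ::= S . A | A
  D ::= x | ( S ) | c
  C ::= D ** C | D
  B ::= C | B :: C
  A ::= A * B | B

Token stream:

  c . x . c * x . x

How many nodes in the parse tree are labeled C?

[S [S [S [S [A [B [C [D c]]]]] . [A [B [C [D x]]]]] . [A [A [B [C [D c]]]] * [B [C [D x]]]]] . [A [B [C [D x]]]]]

5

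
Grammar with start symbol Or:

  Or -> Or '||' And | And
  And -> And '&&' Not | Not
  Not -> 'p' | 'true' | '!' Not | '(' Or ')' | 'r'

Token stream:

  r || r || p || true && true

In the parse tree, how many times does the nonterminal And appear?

5

[Or [Or [Or [Or [And [Not r]]] || [And [Not r]]] || [And [Not p]]] || [And [And [Not true]] && [Not true]]]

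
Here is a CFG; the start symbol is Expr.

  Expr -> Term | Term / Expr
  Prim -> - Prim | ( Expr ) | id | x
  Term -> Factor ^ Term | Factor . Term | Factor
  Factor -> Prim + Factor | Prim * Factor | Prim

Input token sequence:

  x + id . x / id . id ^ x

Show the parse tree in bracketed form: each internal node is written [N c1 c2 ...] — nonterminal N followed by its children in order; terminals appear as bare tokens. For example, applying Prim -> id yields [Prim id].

[Expr [Term [Factor [Prim x] + [Factor [Prim id]]] . [Term [Factor [Prim x]]]] / [Expr [Term [Factor [Prim id]] . [Term [Factor [Prim id]] ^ [Term [Factor [Prim x]]]]]]]

Expr
Term / Expr
Factor . Term / Expr
Prim + Factor . Term / Expr
x + Factor . Term / Expr
x + Prim . Term / Expr
x + id . Term / Expr
x + id . Factor / Expr
x + id . Prim / Expr
x + id . x / Expr
x + id . x / Term
x + id . x / Factor . Term
x + id . x / Prim . Term
x + id . x / id . Term
x + id . x / id . Factor ^ Term
x + id . x / id . Prim ^ Term
x + id . x / id . id ^ Term
x + id . x / id . id ^ Factor
x + id . x / id . id ^ Prim
x + id . x / id . id ^ x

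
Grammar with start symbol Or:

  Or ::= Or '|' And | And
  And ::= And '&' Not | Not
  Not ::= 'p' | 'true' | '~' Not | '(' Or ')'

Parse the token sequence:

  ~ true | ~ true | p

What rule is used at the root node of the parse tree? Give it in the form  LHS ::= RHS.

Or ::= Or '|' And

[Or [Or [Or [And [Not ~ [Not true]]]] | [And [Not ~ [Not true]]]] | [And [Not p]]]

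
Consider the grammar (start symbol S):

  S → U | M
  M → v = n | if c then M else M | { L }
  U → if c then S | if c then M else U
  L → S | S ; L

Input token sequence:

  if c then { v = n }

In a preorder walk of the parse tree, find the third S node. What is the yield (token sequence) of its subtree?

v = n

[S [U if c then [S [M { [L [S [M v = n]]] }]]]]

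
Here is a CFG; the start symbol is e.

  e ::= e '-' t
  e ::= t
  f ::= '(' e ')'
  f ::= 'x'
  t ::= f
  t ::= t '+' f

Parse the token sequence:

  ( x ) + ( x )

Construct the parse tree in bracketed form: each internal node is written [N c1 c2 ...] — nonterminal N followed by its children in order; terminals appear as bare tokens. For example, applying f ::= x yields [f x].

e
t
t + f
f + f
( e ) + f
( t ) + f
( f ) + f
( x ) + f
( x ) + ( e )
( x ) + ( t )
( x ) + ( f )
( x ) + ( x )

[e [t [t [f ( [e [t [f x]]] )]] + [f ( [e [t [f x]]] )]]]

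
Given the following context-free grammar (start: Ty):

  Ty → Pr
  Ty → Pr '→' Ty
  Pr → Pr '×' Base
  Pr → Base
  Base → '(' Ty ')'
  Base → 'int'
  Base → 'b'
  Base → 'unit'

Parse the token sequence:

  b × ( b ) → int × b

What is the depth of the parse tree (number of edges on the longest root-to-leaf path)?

[Ty [Pr [Pr [Base b]] × [Base ( [Ty [Pr [Base b]]] )]] → [Ty [Pr [Pr [Base int]] × [Base b]]]]

6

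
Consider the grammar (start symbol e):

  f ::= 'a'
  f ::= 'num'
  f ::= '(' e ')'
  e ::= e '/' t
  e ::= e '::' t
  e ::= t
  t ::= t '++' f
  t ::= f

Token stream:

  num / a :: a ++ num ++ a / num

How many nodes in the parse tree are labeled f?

[e [e [e [e [t [f num]]] / [t [f a]]] :: [t [t [t [f a]] ++ [f num]] ++ [f a]]] / [t [f num]]]

6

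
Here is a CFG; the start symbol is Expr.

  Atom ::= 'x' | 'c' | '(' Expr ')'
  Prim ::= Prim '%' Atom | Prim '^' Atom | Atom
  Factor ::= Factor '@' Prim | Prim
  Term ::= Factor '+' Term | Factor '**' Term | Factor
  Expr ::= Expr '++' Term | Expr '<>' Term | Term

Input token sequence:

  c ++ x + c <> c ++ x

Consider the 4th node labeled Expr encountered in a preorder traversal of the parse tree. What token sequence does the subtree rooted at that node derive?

c

[Expr [Expr [Expr [Expr [Term [Factor [Prim [Atom c]]]]] ++ [Term [Factor [Prim [Atom x]]] + [Term [Factor [Prim [Atom c]]]]]] <> [Term [Factor [Prim [Atom c]]]]] ++ [Term [Factor [Prim [Atom x]]]]]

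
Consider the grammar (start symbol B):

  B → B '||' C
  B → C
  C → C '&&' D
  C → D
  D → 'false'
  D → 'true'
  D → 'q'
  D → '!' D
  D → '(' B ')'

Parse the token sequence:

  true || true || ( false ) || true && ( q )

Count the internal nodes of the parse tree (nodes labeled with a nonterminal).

20

[B [B [B [B [C [D true]]] || [C [D true]]] || [C [D ( [B [C [D false]]] )]]] || [C [C [D true]] && [D ( [B [C [D q]]] )]]]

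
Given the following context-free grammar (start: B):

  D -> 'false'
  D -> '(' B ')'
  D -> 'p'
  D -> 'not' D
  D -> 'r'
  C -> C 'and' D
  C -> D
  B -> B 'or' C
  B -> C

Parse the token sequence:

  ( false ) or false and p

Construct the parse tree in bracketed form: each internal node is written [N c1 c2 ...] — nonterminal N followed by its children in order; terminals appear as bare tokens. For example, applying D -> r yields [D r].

B
B or C
C or C
D or C
( B ) or C
( C ) or C
( D ) or C
( false ) or C
( false ) or C and D
( false ) or D and D
( false ) or false and D
( false ) or false and p

[B [B [C [D ( [B [C [D false]]] )]]] or [C [C [D false]] and [D p]]]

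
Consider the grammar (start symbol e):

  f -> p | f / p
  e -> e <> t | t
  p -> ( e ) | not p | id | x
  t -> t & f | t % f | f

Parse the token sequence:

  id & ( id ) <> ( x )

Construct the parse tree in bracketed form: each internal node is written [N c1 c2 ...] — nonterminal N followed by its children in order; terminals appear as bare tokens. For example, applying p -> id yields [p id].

[e [e [t [t [f [p id]]] & [f [p ( [e [t [f [p id]]]] )]]]] <> [t [f [p ( [e [t [f [p x]]]] )]]]]

e
e <> t
t <> t
t & f <> t
f & f <> t
p & f <> t
id & f <> t
id & p <> t
id & ( e ) <> t
id & ( t ) <> t
id & ( f ) <> t
id & ( p ) <> t
id & ( id ) <> t
id & ( id ) <> f
id & ( id ) <> p
id & ( id ) <> ( e )
id & ( id ) <> ( t )
id & ( id ) <> ( f )
id & ( id ) <> ( p )
id & ( id ) <> ( x )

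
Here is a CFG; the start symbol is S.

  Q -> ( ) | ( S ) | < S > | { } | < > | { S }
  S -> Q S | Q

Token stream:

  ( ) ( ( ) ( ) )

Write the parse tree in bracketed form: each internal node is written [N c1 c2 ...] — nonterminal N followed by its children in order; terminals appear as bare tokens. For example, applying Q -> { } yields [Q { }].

[S [Q ( )] [S [Q ( [S [Q ( )] [S [Q ( )]]] )]]]

S
Q S
( ) S
( ) Q
( ) ( S )
( ) ( Q S )
( ) ( ( ) S )
( ) ( ( ) Q )
( ) ( ( ) ( ) )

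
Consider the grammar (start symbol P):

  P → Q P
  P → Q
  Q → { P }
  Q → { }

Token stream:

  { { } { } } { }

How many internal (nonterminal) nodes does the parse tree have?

8

[P [Q { [P [Q { }] [P [Q { }]]] }] [P [Q { }]]]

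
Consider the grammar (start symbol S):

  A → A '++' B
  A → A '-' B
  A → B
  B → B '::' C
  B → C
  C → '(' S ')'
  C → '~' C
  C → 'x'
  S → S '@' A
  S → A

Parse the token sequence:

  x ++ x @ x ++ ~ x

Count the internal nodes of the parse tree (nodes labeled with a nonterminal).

[S [S [A [A [B [C x]]] ++ [B [C x]]]] @ [A [A [B [C x]]] ++ [B [C ~ [C x]]]]]

15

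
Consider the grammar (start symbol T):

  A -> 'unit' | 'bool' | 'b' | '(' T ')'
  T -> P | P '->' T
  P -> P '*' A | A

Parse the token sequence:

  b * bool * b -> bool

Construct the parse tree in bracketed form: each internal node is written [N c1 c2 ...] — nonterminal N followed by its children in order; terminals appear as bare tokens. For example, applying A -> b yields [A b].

[T [P [P [P [A b]] * [A bool]] * [A b]] -> [T [P [A bool]]]]

T
P -> T
P * A -> T
P * A * A -> T
A * A * A -> T
b * A * A -> T
b * bool * A -> T
b * bool * b -> T
b * bool * b -> P
b * bool * b -> A
b * bool * b -> bool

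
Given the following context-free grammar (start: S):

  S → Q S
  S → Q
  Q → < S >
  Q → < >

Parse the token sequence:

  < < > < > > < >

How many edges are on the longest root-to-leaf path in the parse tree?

[S [Q < [S [Q < >] [S [Q < >]]] >] [S [Q < >]]]

5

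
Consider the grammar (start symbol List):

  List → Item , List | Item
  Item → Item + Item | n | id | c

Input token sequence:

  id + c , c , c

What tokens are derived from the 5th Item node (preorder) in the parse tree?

[List [Item [Item id] + [Item c]] , [List [Item c] , [List [Item c]]]]

c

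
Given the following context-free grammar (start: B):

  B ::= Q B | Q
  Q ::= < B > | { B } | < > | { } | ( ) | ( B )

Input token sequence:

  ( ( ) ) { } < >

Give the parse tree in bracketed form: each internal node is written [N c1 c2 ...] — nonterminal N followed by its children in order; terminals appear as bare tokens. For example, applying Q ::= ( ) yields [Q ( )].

[B [Q ( [B [Q ( )]] )] [B [Q { }] [B [Q < >]]]]

B
Q B
( B ) B
( Q ) B
( ( ) ) B
( ( ) ) Q B
( ( ) ) { } B
( ( ) ) { } Q
( ( ) ) { } < >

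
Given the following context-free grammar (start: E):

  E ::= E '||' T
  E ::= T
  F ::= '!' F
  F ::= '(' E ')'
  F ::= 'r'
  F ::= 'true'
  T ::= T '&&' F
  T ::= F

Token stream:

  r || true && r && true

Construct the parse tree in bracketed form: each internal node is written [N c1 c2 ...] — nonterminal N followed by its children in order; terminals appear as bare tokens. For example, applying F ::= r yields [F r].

E
E || T
T || T
F || T
r || T
r || T && F
r || T && F && F
r || F && F && F
r || true && F && F
r || true && r && F
r || true && r && true

[E [E [T [F r]]] || [T [T [T [F true]] && [F r]] && [F true]]]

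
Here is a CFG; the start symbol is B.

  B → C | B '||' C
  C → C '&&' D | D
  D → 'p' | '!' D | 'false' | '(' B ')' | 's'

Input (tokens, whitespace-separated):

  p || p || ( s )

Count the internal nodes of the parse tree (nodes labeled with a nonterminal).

12

[B [B [B [C [D p]]] || [C [D p]]] || [C [D ( [B [C [D s]]] )]]]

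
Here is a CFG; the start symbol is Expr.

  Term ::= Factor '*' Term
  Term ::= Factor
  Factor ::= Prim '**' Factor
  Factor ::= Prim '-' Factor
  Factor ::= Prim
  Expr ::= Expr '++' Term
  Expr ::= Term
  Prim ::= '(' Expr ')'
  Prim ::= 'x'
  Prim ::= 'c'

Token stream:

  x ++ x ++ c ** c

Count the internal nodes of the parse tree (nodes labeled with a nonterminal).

14

[Expr [Expr [Expr [Term [Factor [Prim x]]]] ++ [Term [Factor [Prim x]]]] ++ [Term [Factor [Prim c] ** [Factor [Prim c]]]]]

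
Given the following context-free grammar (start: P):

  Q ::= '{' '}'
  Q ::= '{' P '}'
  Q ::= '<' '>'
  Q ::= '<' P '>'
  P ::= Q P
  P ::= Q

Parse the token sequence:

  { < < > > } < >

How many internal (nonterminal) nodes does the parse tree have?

8

[P [Q { [P [Q < [P [Q < >]] >]] }] [P [Q < >]]]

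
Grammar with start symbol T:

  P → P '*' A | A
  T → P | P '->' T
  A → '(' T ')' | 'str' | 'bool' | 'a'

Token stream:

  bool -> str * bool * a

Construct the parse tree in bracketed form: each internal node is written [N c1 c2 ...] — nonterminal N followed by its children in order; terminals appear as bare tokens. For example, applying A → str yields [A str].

[T [P [A bool]] -> [T [P [P [P [A str]] * [A bool]] * [A a]]]]

T
P -> T
A -> T
bool -> T
bool -> P
bool -> P * A
bool -> P * A * A
bool -> A * A * A
bool -> str * A * A
bool -> str * bool * A
bool -> str * bool * a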